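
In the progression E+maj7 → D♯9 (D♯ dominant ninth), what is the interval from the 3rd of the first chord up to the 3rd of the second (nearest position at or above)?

E+maj7 has G♯ as its 3rd, and D♯9 (D♯ dominant ninth) has F𝄪 as its 3rd.
Counting 7 letters and 11 half steps from G♯ gives a major seventh.

major seventh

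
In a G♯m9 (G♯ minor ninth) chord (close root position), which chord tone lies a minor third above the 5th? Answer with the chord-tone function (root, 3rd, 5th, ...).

The chord tones of G♯m9 (G♯ minor ninth) are G♯, B, D♯, F♯, A♯.
The 5th is D♯. A minor third above D♯ is F♯.
F♯ is the chord's 7th.

7th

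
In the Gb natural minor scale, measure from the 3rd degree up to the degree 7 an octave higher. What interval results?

Spelling the Gb natural minor scale: Gb Ab Bbb Cb Db Ebb Fb.
So we need the interval from Bbb up to Fb.
Bbb up to Fb spans 12 letter names and 19 semitones — a perfect twelfth.

perfect twelfth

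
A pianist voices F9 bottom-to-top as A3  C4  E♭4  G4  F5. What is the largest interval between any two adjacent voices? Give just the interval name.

Adjacent intervals: A3→C4 = minor third; C4→E♭4 = minor third; E♭4→G4 = major third; G4→F5 = minor seventh.
The largest is G4 to F5, a minor seventh (10 semitones).

minor 7th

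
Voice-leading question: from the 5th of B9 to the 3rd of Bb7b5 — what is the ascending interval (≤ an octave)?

The 5th of B9 is F#; the 3rd of Bb7b5 is D.
6 letter names make it a sixth; at 8 semitones (a half step narrower than major) the quality is minor.

minor sixth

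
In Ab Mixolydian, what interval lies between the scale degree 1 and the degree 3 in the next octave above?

major tenth

Ab mixolydian: Ab Bb C Db Eb F Gb.
So we need the interval from Ab up to C.
From Ab to C is 16 semitones, exactly the major tenth.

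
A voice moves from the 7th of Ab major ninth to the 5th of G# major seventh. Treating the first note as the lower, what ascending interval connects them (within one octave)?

Ab major ninth has G as its 7th, and G# major seventh has D# as its 5th.
G up to D# is 8 semitones, a half step wider than a perfect fifth, so the interval is augmented.

augmented 5th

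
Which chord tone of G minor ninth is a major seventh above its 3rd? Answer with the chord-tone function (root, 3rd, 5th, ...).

9th

G minor ninth is spelled G–Bb–D–F–A.
The 3rd is Bb. A major seventh above Bb is A.
A is the chord's 9th.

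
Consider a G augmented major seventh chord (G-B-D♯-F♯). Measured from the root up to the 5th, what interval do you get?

A5

That puts G below D♯.
G up to D♯ is 8 semitones, a half step wider than a perfect fifth, so the interval is augmented.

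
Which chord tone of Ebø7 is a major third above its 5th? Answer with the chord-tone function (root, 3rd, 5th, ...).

7th

Ebø7: Eb Gb Bbb Db.
The 5th is Bbb. A major third above Bbb is Db.
Db is the chord's 7th.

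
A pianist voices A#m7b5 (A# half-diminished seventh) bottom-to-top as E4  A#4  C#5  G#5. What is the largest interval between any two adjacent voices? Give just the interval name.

Adjacent intervals: E4→A#4 = augmented fourth; A#4→C#5 = minor third; C#5→G#5 = perfect fifth.
The largest is C#5 to G#5, a perfect fifth (7 semitones).

perfect fifth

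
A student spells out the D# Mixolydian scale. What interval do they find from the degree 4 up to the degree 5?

Spelling the D# Mixolydian scale: D# E# F## G# A# B# C#.
Degree 4 = G#; degree 5 = A#.
From G# to A# is 2 semitones, exactly the major second.

major second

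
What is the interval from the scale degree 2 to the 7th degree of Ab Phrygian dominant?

major 6th

The scale runs Ab Bbb C Db Eb Fb Gb.
Scale degree 2 = Bbb; degree 7 = Gb.
Bbb up to Gb spans 6 letter names and 9 semitones — a major sixth.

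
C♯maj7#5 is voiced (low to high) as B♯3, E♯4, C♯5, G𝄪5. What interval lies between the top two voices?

Those voices are C♯5 and G𝄪5.
C♯ up to G𝄪 is 8 semitones, a half step wider than a perfect fifth, so the interval is augmented.

augmented fifth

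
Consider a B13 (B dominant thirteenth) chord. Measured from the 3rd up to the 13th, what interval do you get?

P11

B13 (B dominant thirteenth) is spelled B-D#-F#-A-C#-G#.
So we need the interval from D# up to G#.
D# up to G# spans 11 letter names and 17 semitones — a perfect eleventh.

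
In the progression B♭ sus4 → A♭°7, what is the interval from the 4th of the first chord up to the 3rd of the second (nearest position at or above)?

The 4th of B♭ sus4 is E♭; the 3rd of A♭°7 is C♭.
From E♭ to C♭: 8 semitones over a sixth = minor.

minor 6th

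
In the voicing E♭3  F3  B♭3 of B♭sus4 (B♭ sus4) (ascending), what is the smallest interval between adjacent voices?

major second

Adjacent intervals: E♭3→F3 = major second; F3→B♭3 = perfect fourth.
The smallest is E♭3 to F3, a major second (2 semitones).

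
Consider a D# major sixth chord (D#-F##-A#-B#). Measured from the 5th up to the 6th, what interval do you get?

That puts A# below B#.
From A# to B# is 2 semitones, exactly the major second.

major second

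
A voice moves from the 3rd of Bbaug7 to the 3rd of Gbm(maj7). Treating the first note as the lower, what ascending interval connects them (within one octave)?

d6

The 3rd of Bbaug7 is D; the 3rd of Gbm(maj7) is Bbb.
6 letter names make it a sixth; at 7 semitones (a whole step narrower than major) the quality is diminished.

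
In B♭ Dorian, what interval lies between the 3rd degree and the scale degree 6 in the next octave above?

augmented 11th

The scale runs B♭ C D♭ E♭ F G A♭.
3rd degree = D♭; 6th degree (up an octave) = G.
D♭ up to G is 18 semitones, a half step wider than a perfect eleventh, so the interval is augmented.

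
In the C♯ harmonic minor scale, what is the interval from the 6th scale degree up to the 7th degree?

augmented second

Spelling the C♯ harmonic minor scale: C♯ D♯ E F♯ G♯ A B♯.
So we need the interval from A up to B♯.
A up to B♯ is 3 semitones, a half step wider than a major second, so the interval is augmented.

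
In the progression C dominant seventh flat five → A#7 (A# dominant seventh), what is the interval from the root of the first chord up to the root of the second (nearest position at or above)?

The root of C dominant seventh flat five is C; the root of A#7 (A# dominant seventh) is A#.
6 letter names make it a sixth; at 10 semitones (a half step wider than major) the quality is augmented.

augmented sixth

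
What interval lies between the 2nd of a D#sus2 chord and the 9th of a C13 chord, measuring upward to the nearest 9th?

The 2nd of D#sus2 is E#; the 9th of C13 is D.
E# up to D is 9 semitones, a whole step narrower than a major seventh, so the interval is diminished.

diminished seventh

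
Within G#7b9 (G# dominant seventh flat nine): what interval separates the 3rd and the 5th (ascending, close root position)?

minor third

The chord tones of G# dominant seventh flat nine are G#-B#-D#-F#-A.
That puts B# below D#.
3 letter names make it a third; at 3 semitones (a half step narrower than major) the quality is minor.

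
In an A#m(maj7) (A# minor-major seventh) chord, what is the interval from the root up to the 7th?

The chord tones of A#m(maj7) are A#–C#–E#–G##.
That puts A# below G##.
Counting 7 letters and 11 half steps from A# gives a major seventh.

major seventh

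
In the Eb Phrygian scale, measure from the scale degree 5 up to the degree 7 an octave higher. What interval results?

minor 10th

The scale runs Eb Fb Gb Ab Bb Cb Db.
The scale degree 5 is Bb and the scale degree 7 (up an octave) is Db.
Bb up to Db is 15 semitones, a half step narrower than a major tenth, so the interval is minor.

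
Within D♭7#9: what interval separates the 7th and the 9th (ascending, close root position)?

Spelling the chord: D♭-F-A♭-C♭-E.
7th = C♭; 9th = E.
C♭ up to E is 5 semitones, a half step wider than a major third, so the interval is augmented.

A3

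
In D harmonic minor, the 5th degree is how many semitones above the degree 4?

The scale is D E F G A Bb C#.
G up to A is a major second — 2 semitones.

2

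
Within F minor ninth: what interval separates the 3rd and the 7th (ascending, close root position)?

perfect fifth

Fm9 (F minor ninth): F Ab C Eb G.
The 3rd is Ab and the 7th is Eb.
Ab up to Eb spans 5 letter names and 7 semitones — a perfect fifth.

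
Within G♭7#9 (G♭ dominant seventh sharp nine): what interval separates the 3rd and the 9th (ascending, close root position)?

The chord tones of G♭7#9 are G♭–B♭–D♭–F♭–A.
3rd = B♭; 9th = A.
B♭ up to A spans 7 letter names and 11 semitones — a major seventh.

major seventh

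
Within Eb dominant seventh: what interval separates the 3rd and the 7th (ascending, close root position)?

diminished fifth

Spelling the chord: Eb G Bb Db.
That puts G below Db.
From G to Db: 6 semitones over a fifth = diminished.
That tritone between 3rd and 7th is what gives the dominant seventh its pull toward resolution.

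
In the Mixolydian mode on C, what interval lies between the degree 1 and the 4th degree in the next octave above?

C mixolydian: C D E F G A Bb.
That puts C below F.
From C to F is 17 semitones, exactly the perfect eleventh.

perfect 11th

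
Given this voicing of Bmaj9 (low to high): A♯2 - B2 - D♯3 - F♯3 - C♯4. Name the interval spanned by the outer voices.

The outer voices are A♯2 and C♯4.
10 letter names make it a tenth; at 15 semitones (a half step narrower than major) the quality is minor.

m10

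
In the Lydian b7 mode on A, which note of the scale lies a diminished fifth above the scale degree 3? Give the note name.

The scale is A B C# D# E F# G.
The scale degree 3 is C#; a diminished fifth above that is G — scale degree 7.

G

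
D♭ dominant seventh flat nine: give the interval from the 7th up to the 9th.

D♭7b9 is spelled D♭, F, A♭, C♭, E𝄫.
The 7th is C♭ and the 9th is E𝄫.
3 letter names make it a third; at 3 semitones (a half step narrower than major) the quality is minor.

minor third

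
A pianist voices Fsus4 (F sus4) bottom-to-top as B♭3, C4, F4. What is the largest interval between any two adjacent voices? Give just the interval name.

Adjacent intervals: B♭3→C4 = major second; C4→F4 = perfect fourth.
The largest is C4 to F4, a perfect fourth (5 semitones).

perfect fourth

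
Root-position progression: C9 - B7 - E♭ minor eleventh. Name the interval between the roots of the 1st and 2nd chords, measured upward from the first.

major seventh

The roots are C and B.
From C to B is 11 semitones, exactly the major seventh.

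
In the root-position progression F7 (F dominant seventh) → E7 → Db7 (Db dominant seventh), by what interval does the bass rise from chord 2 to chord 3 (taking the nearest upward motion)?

The roots are E and Db.
7 letter names make it a seventh; at 9 semitones (a whole step narrower than major) the quality is diminished.

diminished 7th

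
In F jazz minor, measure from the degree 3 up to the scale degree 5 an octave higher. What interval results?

major 10th

Spelling F jazz minor: F G A♭ B♭ C D E.
Degree 3 = A♭; scale degree 5 (up an octave) = C.
From A♭ to C is 16 semitones, exactly the major tenth.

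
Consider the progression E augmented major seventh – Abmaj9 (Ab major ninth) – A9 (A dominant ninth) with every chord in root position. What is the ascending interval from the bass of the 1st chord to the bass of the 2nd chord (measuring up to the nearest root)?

diminished 4th

The roots are E and Ab.
From E to Ab: 4 semitones over a fourth = diminished.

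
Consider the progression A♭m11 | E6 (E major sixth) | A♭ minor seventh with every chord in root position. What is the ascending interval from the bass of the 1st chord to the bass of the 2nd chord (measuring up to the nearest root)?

A5

The roots are A♭ and E.
A♭ up to E is 8 semitones, a half step wider than a perfect fifth, so the interval is augmented.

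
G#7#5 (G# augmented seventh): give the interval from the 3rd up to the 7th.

d5

G# augmented seventh: G#-B#-D##-F#.
The 3rd is B# and the 7th is F#.
5 letter names make it a fifth; at 6 semitones (a half step narrower than perfect) the quality is diminished.
That tritone between 3rd and 7th is what gives the dominant seventh its pull toward resolution.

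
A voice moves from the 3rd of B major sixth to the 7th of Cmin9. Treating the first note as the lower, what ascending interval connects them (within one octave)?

d6

The 3rd of B major sixth is D♯; the 7th of Cmin9 is B♭.
D♯ up to B♭ is 7 semitones, a whole step narrower than a major sixth, so the interval is diminished.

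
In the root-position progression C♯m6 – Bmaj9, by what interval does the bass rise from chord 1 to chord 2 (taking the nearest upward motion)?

minor seventh

The roots are C♯ and B.
7 letter names make it a seventh; at 10 semitones (a half step narrower than major) the quality is minor.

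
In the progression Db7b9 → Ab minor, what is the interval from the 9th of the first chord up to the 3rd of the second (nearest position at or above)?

M6

The 9th of Db7b9 is Ebb; the 3rd of Ab minor is Cb.
From Ebb to Cb is 9 semitones, exactly the major sixth.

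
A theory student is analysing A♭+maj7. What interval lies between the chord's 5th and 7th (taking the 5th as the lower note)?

minor 3rd

A♭+maj7: A♭, C, E, G.
That puts E below G.
E up to G is 3 semitones, a half step narrower than a major third, so the interval is minor.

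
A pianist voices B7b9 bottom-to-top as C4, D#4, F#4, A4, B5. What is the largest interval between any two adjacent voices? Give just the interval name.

major 9th

Adjacent intervals: C4→D#4 = augmented second; D#4→F#4 = minor third; F#4→A4 = minor third; A4→B5 = major ninth.
The largest is A4 to B5, a major ninth (14 semitones).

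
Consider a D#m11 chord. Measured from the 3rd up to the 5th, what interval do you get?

major 3rd

D#m11 is spelled D# F# A# C# E# G#.
So we need the interval from F# up to A#.
From F# to A# is 4 semitones, exactly the major third.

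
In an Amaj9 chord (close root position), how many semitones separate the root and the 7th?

A major ninth: A C# E G# B.
A to G# is a major seventh: 11 semitones.

11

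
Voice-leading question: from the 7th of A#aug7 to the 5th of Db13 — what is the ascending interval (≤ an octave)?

A#aug7 has G# as its 7th, and Db13 has Ab as its 5th.
From G# to Ab: 0 semitones over a second = diminished.

diminished second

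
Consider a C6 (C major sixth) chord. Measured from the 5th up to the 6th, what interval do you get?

C6 (C major sixth): C, E, G, A.
5th = G; 6th = A.
G up to A spans 2 letter names and 2 semitones — a major second.

major second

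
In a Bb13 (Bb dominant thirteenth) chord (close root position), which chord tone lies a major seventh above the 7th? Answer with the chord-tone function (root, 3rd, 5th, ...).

13th

The chord tones of Bb13 are Bb-D-F-Ab-C-G.
The 7th is Ab. A major seventh above Ab is G.
G is the chord's 13th.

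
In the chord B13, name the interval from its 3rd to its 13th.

perfect eleventh

Spelling the chord: B, D#, F#, A, C#, G#.
That puts D# below G#.
From D# to G# is 17 semitones, exactly the perfect eleventh.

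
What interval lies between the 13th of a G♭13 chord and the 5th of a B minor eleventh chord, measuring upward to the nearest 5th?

augmented second

The 13th of G♭13 is E♭; the 5th of B minor eleventh is F♯.
E♭ up to F♯ is 3 semitones, a half step wider than a major second, so the interval is augmented.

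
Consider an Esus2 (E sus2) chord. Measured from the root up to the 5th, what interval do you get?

perfect fifth

E sus2: E–F#–B.
So we need the interval from E up to B.
Counting 5 letters and 7 half steps from E gives a perfect fifth.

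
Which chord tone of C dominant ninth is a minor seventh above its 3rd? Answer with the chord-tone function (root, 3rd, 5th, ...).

9th

The chord tones of C dominant ninth are C, E, G, B♭, D.
The 3rd is E. A minor seventh above E is D.
D is the chord's 9th.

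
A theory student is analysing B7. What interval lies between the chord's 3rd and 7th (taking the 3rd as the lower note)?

diminished fifth

The chord tones of B7 are B-D♯-F♯-A.
3rd = D♯; 7th = A.
5 letter names make it a fifth; at 6 semitones (a half step narrower than perfect) the quality is diminished.
This 3–7 tritone is the characteristic tension at the heart of the dominant sound.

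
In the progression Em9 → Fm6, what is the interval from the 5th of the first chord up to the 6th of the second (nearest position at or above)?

minor third

The 5th of Em9 is B; the 6th of Fm6 is D.
From B to D: 3 semitones over a third = minor.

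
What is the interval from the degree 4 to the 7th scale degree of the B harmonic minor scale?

augmented fourth

Spelling the B harmonic minor scale: B C♯ D E F♯ G A♯.
That puts E below A♯.
4 letter names make it a fourth; at 6 semitones (a half step wider than perfect) the quality is augmented.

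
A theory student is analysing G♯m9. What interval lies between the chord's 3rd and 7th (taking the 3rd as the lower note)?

perfect fifth

G♯m9: G♯ B D♯ F♯ A♯.
That puts B below F♯.
B up to F♯ spans 5 letter names and 7 semitones — a perfect fifth.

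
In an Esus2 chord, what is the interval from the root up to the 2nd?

Spelling the chord: E–F#–B.
That puts E below F#.
E up to F# spans 2 letter names and 2 semitones — a major second.

M2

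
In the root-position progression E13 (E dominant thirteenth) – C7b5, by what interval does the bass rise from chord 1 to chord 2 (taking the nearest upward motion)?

minor sixth

The roots are E and C.
E up to C is 8 semitones, a half step narrower than a major sixth, so the interval is minor.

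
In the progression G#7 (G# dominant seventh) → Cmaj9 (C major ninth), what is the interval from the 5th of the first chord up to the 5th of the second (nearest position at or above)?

d4

G#7 (G# dominant seventh) has D# as its 5th, and Cmaj9 (C major ninth) has G as its 5th.
From D# to G: 4 semitones over a fourth = diminished.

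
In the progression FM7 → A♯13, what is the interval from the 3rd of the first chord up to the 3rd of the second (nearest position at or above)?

The 3rd of FM7 is A; the 3rd of A♯13 is C𝄪.
A up to C𝄪 is 5 semitones, a half step wider than a major third, so the interval is augmented.

A3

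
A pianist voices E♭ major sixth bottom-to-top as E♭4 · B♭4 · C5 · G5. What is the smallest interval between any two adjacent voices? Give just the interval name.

major 2nd

Adjacent intervals: E♭4→B♭4 = perfect fifth; B♭4→C5 = major second; C5→G5 = perfect fifth.
The smallest is B♭4 to C5, a major second (2 semitones).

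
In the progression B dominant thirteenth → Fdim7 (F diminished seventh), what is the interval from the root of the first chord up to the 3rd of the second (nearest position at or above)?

The root of B dominant thirteenth is B; the 3rd of Fdim7 (F diminished seventh) is Ab.
B up to Ab is 9 semitones, a whole step narrower than a major seventh, so the interval is diminished.

d7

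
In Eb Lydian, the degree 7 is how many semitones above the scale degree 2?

The scale is Eb F G A Bb C D.
F up to D is a major sixth — 9 semitones.

9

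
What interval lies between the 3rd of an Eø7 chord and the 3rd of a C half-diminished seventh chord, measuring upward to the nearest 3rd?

minor sixth

The 3rd of Eø7 is G; the 3rd of C half-diminished seventh is Eb.
G up to Eb is 8 semitones, a half step narrower than a major sixth, so the interval is minor.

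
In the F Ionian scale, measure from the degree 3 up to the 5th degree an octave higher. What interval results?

minor tenth

F major: F G A Bb C D E.
That puts A below C.
10 letter names make it a tenth; at 15 semitones (a half step narrower than major) the quality is minor.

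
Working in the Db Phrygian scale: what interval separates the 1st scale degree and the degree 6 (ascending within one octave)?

Spelling the Db Phrygian scale: Db Ebb Fb Gb Ab Bbb Cb.
1st scale degree = Db; degree 6 = Bbb.
6 letter names make it a sixth; at 8 semitones (a half step narrower than major) the quality is minor.

minor sixth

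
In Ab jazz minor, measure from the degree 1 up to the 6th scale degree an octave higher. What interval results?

The scale runs Ab Bb Cb Db Eb F G.
The degree 1 is Ab and the scale degree 6 (up an octave) is F.
Ab up to F spans 13 letter names and 21 semitones — a major thirteenth.

major thirteenth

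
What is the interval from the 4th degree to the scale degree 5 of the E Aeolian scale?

Spelling the E Aeolian scale: E F# G A B C D.
That puts A below B.
A up to B spans 2 letter names and 2 semitones — a major second.

major second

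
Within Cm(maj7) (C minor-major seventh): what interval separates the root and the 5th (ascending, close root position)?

Cm(maj7) is spelled C, Eb, G, B.
The root is C and the 5th is G.
From C to G is 7 semitones, exactly the perfect fifth.

perfect 5th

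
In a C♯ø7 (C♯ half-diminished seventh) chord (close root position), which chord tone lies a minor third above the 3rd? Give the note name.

Spelling the chord: C♯, E, G, B.
The 3rd is E. A minor third above E is G.
G is the chord's 5th.

G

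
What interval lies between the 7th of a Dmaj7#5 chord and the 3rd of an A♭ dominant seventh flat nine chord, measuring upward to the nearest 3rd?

Dmaj7#5 has C♯ as its 7th, and A♭ dominant seventh flat nine has C as its 3rd.
8 letter names make it an octave; at 11 semitones (a half step narrower than perfect) the quality is diminished.

diminished octave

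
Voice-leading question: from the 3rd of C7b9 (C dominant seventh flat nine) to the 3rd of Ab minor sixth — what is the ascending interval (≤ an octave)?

C7b9 (C dominant seventh flat nine) has E as its 3rd, and Ab minor sixth has Cb as its 3rd.
From E to Cb: 7 semitones over a sixth = diminished.

diminished 6th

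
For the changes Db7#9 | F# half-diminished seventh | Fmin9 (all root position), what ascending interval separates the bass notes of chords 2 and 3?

The roots are F# and F.
F# up to F is 11 semitones, a half step narrower than a perfect octave, so the interval is diminished.

diminished 8th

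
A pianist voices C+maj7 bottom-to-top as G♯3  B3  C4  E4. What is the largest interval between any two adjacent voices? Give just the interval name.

Adjacent intervals: G♯3→B3 = minor third; B3→C4 = minor second; C4→E4 = major third.
The largest is C4 to E4, a major third (4 semitones).

major third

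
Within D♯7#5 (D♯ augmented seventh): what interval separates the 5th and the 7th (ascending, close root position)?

D♯7#5: D♯ F𝄪 A𝄪 C♯.
The 5th is A𝄪 and the 7th is C♯.
From A𝄪 to C♯: 2 semitones over a third = diminished.

diminished third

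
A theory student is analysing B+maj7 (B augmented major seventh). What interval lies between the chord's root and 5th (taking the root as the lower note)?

The chord tones of B+maj7 (B augmented major seventh) are B-D#-F##-A#.
The root is B and the 5th is F##.
B up to F## is 8 semitones, a half step wider than a perfect fifth, so the interval is augmented.

augmented fifth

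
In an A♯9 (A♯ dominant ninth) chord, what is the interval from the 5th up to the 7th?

minor 3rd

Spelling the chord: A♯ C𝄪 E♯ G♯ B♯.
The 5th is E♯ and the 7th is G♯.
From E♯ to G♯: 3 semitones over a third = minor.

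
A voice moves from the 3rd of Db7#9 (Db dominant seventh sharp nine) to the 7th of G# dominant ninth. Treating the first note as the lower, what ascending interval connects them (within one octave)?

Db7#9 (Db dominant seventh sharp nine) has F as its 3rd, and G# dominant ninth has F# as its 7th.
1 letter names make it a unison; at 1 semitone (a half step wider than perfect) the quality is augmented.

augmented unison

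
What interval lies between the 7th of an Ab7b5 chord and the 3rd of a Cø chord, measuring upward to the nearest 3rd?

Ab7b5 has Gb as its 7th, and Cø has Eb as its 3rd.
Counting 6 letters and 9 half steps from Gb gives a major sixth.

major sixth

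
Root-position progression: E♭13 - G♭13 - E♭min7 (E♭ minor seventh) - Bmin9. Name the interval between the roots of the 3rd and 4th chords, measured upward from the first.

The roots are E♭ and B.
From E♭ to B: 8 semitones over a fifth = augmented.

A5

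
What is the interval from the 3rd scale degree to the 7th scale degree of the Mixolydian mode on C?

C mixolydian: C D E F G A B♭.
That puts E below B♭.
From E to B♭: 6 semitones over a fifth = diminished.

diminished fifth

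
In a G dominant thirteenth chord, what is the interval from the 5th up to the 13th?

Spelling the chord: G–B–D–F–A–E.
5th = D; 13th = E.
Counting 9 letters and 14 half steps from D gives a major ninth.

major ninth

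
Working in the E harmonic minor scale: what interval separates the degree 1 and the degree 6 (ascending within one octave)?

minor sixth

Spelling the E harmonic minor scale: E F# G A B C D#.
That puts E below C.
6 letter names make it a sixth; at 8 semitones (a half step narrower than major) the quality is minor.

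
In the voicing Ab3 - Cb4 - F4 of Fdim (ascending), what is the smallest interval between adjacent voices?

Adjacent intervals: Ab3→Cb4 = minor third; Cb4→F4 = augmented fourth.
The smallest is Ab3 to Cb4, a minor third (3 semitones).

m3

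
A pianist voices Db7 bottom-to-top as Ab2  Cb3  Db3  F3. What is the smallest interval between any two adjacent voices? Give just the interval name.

M2

Adjacent intervals: Ab2→Cb3 = minor third; Cb3→Db3 = major second; Db3→F3 = major third.
The smallest is Cb3 to Db3, a major second (2 semitones).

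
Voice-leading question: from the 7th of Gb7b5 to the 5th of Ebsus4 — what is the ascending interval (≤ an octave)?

Gb7b5 has Fb as its 7th, and Ebsus4 has Bb as its 5th.
Fb up to Bb is 6 semitones, a half step wider than a perfect fourth, so the interval is augmented.

augmented fourth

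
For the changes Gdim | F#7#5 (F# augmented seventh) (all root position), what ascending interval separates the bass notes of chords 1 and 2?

major seventh

The roots are G and F#.
G up to F# spans 7 letter names and 11 semitones — a major seventh.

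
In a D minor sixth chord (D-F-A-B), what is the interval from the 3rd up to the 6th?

3rd = F; 6th = B.
4 letter names make it a fourth; at 6 semitones (a half step wider than perfect) the quality is augmented.

augmented fourth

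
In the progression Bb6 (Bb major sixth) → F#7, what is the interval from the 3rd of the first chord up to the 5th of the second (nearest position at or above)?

The 3rd of Bb6 (Bb major sixth) is D; the 5th of F#7 is C#.
Counting 7 letters and 11 half steps from D gives a major seventh.

M7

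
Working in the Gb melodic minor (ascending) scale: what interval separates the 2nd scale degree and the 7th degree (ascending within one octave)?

Spelling the Gb melodic minor (ascending) scale: Gb Ab Bbb Cb Db Eb F.
2nd scale degree = Ab; 7th degree = F.
From Ab to F is 9 semitones, exactly the major sixth.

major 6th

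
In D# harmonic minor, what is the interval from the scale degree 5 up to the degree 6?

Spelling D# harmonic minor: D# E# F# G# A# B C##.
So we need the interval from A# up to B.
A# up to B is 1 semitone, a half step narrower than a major second, so the interval is minor.

m2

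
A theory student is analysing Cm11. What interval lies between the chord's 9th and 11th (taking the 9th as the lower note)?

minor third

Cm11 is spelled C, E♭, G, B♭, D, F.
So we need the interval from D up to F.
D up to F is 3 semitones, a half step narrower than a major third, so the interval is minor.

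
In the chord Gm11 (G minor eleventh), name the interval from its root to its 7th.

The chord tones of G minor eleventh are G, Bb, D, F, A, C.
That puts G below F.
7 letter names make it a seventh; at 10 semitones (a half step narrower than major) the quality is minor.

minor 7th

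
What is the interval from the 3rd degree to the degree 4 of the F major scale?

minor second

Spelling the F major scale: F G A Bb C D E.
The 3rd degree is A and the 4th degree is Bb.
A up to Bb is 1 semitone, a half step narrower than a major second, so the interval is minor.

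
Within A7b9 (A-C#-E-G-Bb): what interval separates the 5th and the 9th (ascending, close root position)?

So we need the interval from E up to Bb.
From E to Bb: 6 semitones over a fifth = diminished.

diminished fifth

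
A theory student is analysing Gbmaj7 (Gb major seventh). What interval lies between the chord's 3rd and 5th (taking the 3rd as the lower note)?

minor third

Gb major seventh: Gb-Bb-Db-F.
3rd = Bb; 5th = Db.
Bb up to Db is 3 semitones, a half step narrower than a major third, so the interval is minor.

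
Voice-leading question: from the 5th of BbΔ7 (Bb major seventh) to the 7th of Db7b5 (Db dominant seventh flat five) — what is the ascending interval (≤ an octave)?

d5

BbΔ7 (Bb major seventh) has F as its 5th, and Db7b5 (Db dominant seventh flat five) has Cb as its 7th.
F up to Cb is 6 semitones, a half step narrower than a perfect fifth, so the interval is diminished.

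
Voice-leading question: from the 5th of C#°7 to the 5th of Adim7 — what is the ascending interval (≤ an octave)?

C#°7 has G as its 5th, and Adim7 has Eb as its 5th.
6 letter names make it a sixth; at 8 semitones (a half step narrower than major) the quality is minor.

minor sixth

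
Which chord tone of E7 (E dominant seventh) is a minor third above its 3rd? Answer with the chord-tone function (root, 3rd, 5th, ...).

E7 is spelled E G# B D.
The 3rd is G#. A minor third above G# is B.
B is the chord's 5th.

5th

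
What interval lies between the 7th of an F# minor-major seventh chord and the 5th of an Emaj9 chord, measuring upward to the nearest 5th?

d5

F# minor-major seventh has E# as its 7th, and Emaj9 has B as its 5th.
5 letter names make it a fifth; at 6 semitones (a half step narrower than perfect) the quality is diminished.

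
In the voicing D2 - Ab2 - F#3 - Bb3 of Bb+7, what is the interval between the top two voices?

diminished 4th

Those voices are F#3 and Bb3.
F# up to Bb is 4 semitones, a half step narrower than a perfect fourth, so the interval is diminished.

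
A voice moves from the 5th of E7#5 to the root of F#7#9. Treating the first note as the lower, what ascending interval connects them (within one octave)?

The 5th of E7#5 is B#; the root of F#7#9 is F#.
From B# to F#: 6 semitones over a fifth = diminished.

diminished 5th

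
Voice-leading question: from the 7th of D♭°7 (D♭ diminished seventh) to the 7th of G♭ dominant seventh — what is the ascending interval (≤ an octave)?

A4

D♭°7 (D♭ diminished seventh) has C𝄫 as its 7th, and G♭ dominant seventh has F♭ as its 7th.
4 letter names make it a fourth; at 6 semitones (a half step wider than perfect) the quality is augmented.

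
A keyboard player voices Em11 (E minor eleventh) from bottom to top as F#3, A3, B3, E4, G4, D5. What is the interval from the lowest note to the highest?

The outer voices are F#3 and D5.
From F# to D: 20 semitones over a thirteenth = minor.

minor 13th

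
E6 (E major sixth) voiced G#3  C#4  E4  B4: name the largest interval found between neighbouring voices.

P5

Adjacent intervals: G#3→C#4 = perfect fourth; C#4→E4 = minor third; E4→B4 = perfect fifth.
The largest is E4 to B4, a perfect fifth (7 semitones).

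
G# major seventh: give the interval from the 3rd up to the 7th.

G# major seventh is spelled G#-B#-D#-F##.
The 3rd is B# and the 7th is F##.
Counting 5 letters and 7 half steps from B# gives a perfect fifth.

perfect 5th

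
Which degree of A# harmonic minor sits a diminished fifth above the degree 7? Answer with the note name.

The scale is A# B# C# D# E# F# G##.
The degree 7 is G##; a diminished fifth above that is D# — scale degree 4.

D#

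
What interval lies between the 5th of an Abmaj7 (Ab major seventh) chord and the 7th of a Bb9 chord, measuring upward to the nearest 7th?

The 5th of Abmaj7 (Ab major seventh) is Eb; the 7th of Bb9 is Ab.
Eb up to Ab spans 4 letter names and 5 semitones — a perfect fourth.

perfect fourth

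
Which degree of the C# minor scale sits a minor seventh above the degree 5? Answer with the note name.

F#

The scale is C# D# E F# G# A B.
The degree 5 is G#; a minor seventh above that is F# — scale degree 4.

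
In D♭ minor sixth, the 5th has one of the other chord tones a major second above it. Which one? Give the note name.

D♭m6 is spelled D♭-F♭-A♭-B♭.
The 5th is A♭. A major second above A♭ is B♭.
B♭ is the chord's 6th.

Bb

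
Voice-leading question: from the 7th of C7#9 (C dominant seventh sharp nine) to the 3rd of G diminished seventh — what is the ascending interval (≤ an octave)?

The 7th of C7#9 (C dominant seventh sharp nine) is B♭; the 3rd of G diminished seventh is B♭.
From B♭ to B♭ is 0 semitones, exactly the perfect unison.

perfect 1st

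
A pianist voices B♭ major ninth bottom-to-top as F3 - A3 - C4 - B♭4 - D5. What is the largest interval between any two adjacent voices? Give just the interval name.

Adjacent intervals: F3→A3 = major third; A3→C4 = minor third; C4→B♭4 = minor seventh; B♭4→D5 = major third.
The largest is C4 to B♭4, a minor seventh (10 semitones).

minor seventh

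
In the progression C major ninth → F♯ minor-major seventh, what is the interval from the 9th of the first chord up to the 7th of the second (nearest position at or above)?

augmented second

The 9th of C major ninth is D; the 7th of F♯ minor-major seventh is E♯.
From D to E♯: 3 semitones over a second = augmented.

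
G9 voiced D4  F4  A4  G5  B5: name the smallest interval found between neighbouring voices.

Adjacent intervals: D4→F4 = minor third; F4→A4 = major third; A4→G5 = minor seventh; G5→B5 = major third.
The smallest is D4 to F4, a minor third (3 semitones).

m3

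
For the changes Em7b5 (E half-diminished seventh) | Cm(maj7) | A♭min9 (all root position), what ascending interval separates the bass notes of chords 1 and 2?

minor 6th

The roots are E and C.
E up to C is 8 semitones, a half step narrower than a major sixth, so the interval is minor.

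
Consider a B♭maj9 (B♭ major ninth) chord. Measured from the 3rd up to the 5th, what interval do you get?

The chord tones of B♭maj9 are B♭-D-F-A-C.
So we need the interval from D up to F.
3 letter names make it a third; at 3 semitones (a half step narrower than major) the quality is minor.

minor 3rd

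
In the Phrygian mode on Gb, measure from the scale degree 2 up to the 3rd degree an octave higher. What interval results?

The scale runs Gb Abb Bbb Cb Db Ebb Fb.
So we need the interval from Abb up to Bbb.
Abb up to Bbb spans 9 letter names and 14 semitones — a major ninth.

major ninth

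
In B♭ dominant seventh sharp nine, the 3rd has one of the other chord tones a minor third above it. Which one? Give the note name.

F

B♭7#9: B♭-D-F-A♭-C♯.
The 3rd is D. A minor third above D is F.
F is the chord's 5th.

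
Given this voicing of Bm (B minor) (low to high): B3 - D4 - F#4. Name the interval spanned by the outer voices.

The outer voices are B3 and F#4.
B up to F# spans 5 letter names and 7 semitones — a perfect fifth.

perfect fifth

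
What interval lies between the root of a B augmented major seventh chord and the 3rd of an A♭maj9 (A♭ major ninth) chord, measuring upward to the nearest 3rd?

minor 2nd

B augmented major seventh has B as its root, and A♭maj9 (A♭ major ninth) has C as its 3rd.
From B to C: 1 semitone over a second = minor.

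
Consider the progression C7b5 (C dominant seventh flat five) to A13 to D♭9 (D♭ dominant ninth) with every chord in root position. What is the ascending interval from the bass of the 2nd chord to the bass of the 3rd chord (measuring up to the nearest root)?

diminished fourth

The roots are A and D♭.
4 letter names make it a fourth; at 4 semitones (a half step narrower than perfect) the quality is diminished.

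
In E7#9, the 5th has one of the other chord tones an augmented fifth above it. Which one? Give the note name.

F##

E7#9 is spelled E-G♯-B-D-F𝄪.
The 5th is B. An augmented fifth above B is F𝄪.
F𝄪 is the chord's 9th.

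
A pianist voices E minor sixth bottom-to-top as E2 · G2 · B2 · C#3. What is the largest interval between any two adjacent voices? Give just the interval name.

Adjacent intervals: E2→G2 = minor third; G2→B2 = major third; B2→C#3 = major second.
The largest is G2 to B2, a major third (4 semitones).

major third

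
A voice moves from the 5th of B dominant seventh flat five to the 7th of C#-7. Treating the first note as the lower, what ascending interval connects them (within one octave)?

A4

The 5th of B dominant seventh flat five is F; the 7th of C#-7 is B.
From F to B: 6 semitones over a fourth = augmented.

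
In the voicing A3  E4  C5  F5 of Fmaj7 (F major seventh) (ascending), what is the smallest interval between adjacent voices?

Adjacent intervals: A3→E4 = perfect fifth; E4→C5 = minor sixth; C5→F5 = perfect fourth.
The smallest is C5 to F5, a perfect fourth (5 semitones).

P4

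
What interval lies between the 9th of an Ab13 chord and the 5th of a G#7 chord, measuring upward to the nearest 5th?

Ab13 has Bb as its 9th, and G#7 has D# as its 5th.
Bb up to D# is 5 semitones, a half step wider than a major third, so the interval is augmented.

augmented third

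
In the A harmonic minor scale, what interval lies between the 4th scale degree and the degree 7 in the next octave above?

The scale runs A B C D E F G♯.
The 4th scale degree is D and the 7th degree (up an octave) is G♯.
11 letter names make it an eleventh; at 18 semitones (a half step wider than perfect) the quality is augmented.

augmented eleventh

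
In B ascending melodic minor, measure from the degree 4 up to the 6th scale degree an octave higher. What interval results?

M10

The scale runs B C# D E F# G# A#.
That puts E below G#.
E up to G# spans 10 letter names and 16 semitones — a major tenth.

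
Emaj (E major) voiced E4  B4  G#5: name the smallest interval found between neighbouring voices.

perfect fifth

Adjacent intervals: E4→B4 = perfect fifth; B4→G#5 = major sixth.
The smallest is E4 to B4, a perfect fifth (7 semitones).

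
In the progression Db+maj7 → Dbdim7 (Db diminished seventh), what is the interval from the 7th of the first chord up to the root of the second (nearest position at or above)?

minor second

Db+maj7 has C as its 7th, and Dbdim7 (Db diminished seventh) has Db as its root.
2 letter names make it a second; at 1 semitone (a half step narrower than major) the quality is minor.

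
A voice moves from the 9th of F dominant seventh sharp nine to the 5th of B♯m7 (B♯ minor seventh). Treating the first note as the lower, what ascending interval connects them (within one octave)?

F dominant seventh sharp nine has G♯ as its 9th, and B♯m7 (B♯ minor seventh) has F𝄪 as its 5th.
G♯ up to F𝄪 spans 7 letter names and 11 semitones — a major seventh.

major 7th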